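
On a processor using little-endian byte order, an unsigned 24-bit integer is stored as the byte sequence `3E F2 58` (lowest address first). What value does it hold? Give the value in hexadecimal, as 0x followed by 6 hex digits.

0x58F23E

Little-endian: lowest address holds the least-significant byte.
Reassemble most-significant byte first: 58 F2 3E → 0x58F23E.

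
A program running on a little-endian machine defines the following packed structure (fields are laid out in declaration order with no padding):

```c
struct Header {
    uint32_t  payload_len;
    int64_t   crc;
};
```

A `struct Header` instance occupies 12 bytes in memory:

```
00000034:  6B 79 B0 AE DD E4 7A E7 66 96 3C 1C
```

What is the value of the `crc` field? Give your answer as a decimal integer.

`crc` follows `payload_len` (4 bytes), so it starts at byte offset 4 and occupies 8 bytes.
Bytes at offsets 4..11: DD E4 7A E7 66 96 3C 1C.
In little-endian order the low byte comes first in memory.
Reassemble most-significant byte first: 1C 3C 96 66 E7 7A E4 DD → 0x1C3C9666E77AE4DD.
0x1C3C9666E77AE4DD = 2034666500379043037.

2034666500379043037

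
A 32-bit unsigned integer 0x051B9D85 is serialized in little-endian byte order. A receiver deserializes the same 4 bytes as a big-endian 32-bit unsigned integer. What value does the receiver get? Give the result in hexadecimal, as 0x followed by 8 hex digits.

0x859D1B05

Stored little-endian, the bytes at ascending addresses are 85 9D 1B 05.
Read back as big-endian, the last byte is least significant, giving 0x859D1B05.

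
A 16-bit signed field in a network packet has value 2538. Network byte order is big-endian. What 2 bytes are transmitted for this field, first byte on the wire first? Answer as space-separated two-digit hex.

2538 in hexadecimal, padded to 16 bits, is 0x09EA.
Split into bytes (most-significant first): 09 EA.
Big-endian: lowest address holds the most-significant byte.
So the memory order matches the most-significant-first order: 09 EA.

09 EA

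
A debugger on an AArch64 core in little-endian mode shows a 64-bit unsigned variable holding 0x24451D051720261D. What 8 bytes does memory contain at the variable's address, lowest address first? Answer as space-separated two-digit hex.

Split into bytes (most-significant first): 24 45 1D 05 17 20 26 1D.
Little-endian: lowest address holds the least-significant byte.
So at ascending addresses the bytes are 1D 26 20 17 05 1D 45 24.

1D 26 20 17 05 1D 45 24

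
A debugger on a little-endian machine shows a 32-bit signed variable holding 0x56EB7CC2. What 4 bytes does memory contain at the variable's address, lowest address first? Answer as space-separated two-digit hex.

C2 7C EB 56

Split into bytes (most-significant first): 56 EB 7C C2.
Little-endian: lowest address holds the least-significant byte.
So at ascending addresses the bytes are C2 7C EB 56.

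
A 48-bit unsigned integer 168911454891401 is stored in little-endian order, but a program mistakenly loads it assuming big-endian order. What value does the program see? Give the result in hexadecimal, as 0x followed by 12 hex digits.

168911454891401 in 48-bit hexadecimal is 0x999FC3446D89.
Stored little-endian, the bytes at ascending addresses are 89 6D 44 C3 9F 99.
Read back as big-endian, the last byte is least significant, giving 0x896D44C39F99.

0x896D44C39F99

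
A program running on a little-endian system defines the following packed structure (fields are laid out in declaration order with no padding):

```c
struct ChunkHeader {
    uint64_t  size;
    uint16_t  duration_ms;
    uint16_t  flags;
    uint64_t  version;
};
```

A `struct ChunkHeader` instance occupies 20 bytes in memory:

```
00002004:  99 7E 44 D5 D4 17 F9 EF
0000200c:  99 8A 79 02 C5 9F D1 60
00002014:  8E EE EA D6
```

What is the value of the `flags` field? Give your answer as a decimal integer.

633

`flags` follows `size` (8 B), `duration_ms` (2 B), so it starts at offset 8 + 2 = 10 and occupies 2 bytes.
Bytes at offsets 10..11: 79 02.
Little-endian stores the least-significant byte at the lowest address.
Reassemble most-significant byte first: 02 79 → 0x0279.
0x0279 = 633.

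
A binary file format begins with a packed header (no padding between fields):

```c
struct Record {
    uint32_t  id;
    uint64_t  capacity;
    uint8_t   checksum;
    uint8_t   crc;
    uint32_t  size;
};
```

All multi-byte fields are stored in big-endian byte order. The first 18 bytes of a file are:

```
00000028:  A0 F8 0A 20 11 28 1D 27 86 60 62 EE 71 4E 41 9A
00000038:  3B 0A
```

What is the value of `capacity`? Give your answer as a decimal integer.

`capacity` follows `id` (4 bytes), so it starts at byte offset 4 and occupies 8 bytes.
Bytes at offsets 4..11: 11 28 1D 27 86 60 62 EE.
Big-endian stores the most-significant byte at the lowest address.
The bytes are already most-significant first: 0x11281D27866062EE.
0x11281D27866062EE = 1236270153308594926.

1236270153308594926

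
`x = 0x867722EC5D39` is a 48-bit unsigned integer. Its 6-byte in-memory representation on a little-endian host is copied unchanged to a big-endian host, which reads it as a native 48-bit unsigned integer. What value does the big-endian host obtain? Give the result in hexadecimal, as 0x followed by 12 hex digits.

Stored little-endian, the bytes at ascending addresses are 39 5D EC 22 77 86.
Read back as big-endian, the last byte is least significant, giving 0x395DEC227786.

0x395DEC227786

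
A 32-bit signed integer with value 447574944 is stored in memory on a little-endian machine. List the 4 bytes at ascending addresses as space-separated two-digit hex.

447574944 in hexadecimal, padded to 32 bits, is 0x1AAD73A0.
Split into bytes (most-significant first): 1A AD 73 A0.
In little-endian order the low byte comes first in memory.
So at ascending addresses the bytes are A0 73 AD 1A.

A0 73 AD 1A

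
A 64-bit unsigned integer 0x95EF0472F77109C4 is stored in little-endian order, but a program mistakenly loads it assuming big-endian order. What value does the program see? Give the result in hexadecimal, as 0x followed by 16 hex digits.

Stored little-endian, the bytes at ascending addresses are C4 09 71 F7 72 04 EF 95.
Read back as big-endian, the last byte is least significant, giving 0xC40971F77204EF95.

0xC40971F77204EF95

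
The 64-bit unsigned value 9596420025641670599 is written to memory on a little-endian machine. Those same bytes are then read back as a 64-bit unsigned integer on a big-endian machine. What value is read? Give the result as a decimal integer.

14346165310331366789

9596420025641670599 in 64-bit hexadecimal is 0x852D552B57D117C7.
Stored little-endian, the bytes at ascending addresses are C7 17 D1 57 2B 55 2D 85.
Read back as big-endian, the last byte is least significant, giving 0xC717D1572B552D85.
0xC717D1572B552D85 = 14346165310331366789.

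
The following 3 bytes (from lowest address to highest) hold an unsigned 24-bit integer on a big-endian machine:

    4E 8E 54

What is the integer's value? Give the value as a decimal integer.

Big-endian: lowest address holds the most-significant byte.
The bytes are already most-significant first: 0x4E8E54.
0x4E8E54 = 5148244.

5148244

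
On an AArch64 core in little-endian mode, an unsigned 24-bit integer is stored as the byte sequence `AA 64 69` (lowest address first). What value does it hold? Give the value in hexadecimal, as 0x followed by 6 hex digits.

Little-endian: lowest address holds the least-significant byte.
Reassemble most-significant byte first: 69 64 AA → 0x6964AA.

0x6964AA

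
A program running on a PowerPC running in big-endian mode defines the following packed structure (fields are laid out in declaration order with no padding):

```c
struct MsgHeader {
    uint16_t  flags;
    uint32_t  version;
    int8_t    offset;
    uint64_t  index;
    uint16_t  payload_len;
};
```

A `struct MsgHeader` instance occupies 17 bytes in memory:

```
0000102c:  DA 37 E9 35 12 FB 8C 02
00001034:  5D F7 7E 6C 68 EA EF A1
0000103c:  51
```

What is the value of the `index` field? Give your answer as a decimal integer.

170564483266702063

`index` follows `flags` (2 B), `version` (4 B), `offset` (1 B), so it starts at offset 2 + 4 + 1 = 7 and occupies 8 bytes.
Bytes at offsets 7..14: 02 5D F7 7E 6C 68 EA EF.
In big-endian order the high byte comes first in memory.
The bytes are already most-significant first: 0x025DF77E6C68EAEF.
0x025DF77E6C68EAEF = 170564483266702063.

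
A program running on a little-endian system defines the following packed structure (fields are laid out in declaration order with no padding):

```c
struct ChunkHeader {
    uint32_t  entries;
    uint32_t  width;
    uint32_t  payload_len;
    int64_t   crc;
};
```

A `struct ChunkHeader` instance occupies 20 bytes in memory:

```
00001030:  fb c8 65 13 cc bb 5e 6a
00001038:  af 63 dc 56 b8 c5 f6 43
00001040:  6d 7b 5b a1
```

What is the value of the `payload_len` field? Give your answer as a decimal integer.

`payload_len` follows `entries` (4 B), `width` (4 B), so it starts at offset 4 + 4 = 8 and occupies 4 bytes.
Bytes at offsets 8..11: AF 63 DC 56.
Little-endian: lowest address holds the least-significant byte.
Reassemble most-significant byte first: 56 DC 63 AF → 0x56DC63AF.
0x56DC63AF = 1457284015.

1457284015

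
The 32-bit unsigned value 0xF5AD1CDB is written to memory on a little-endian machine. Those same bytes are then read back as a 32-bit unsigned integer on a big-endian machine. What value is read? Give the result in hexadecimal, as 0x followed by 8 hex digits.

0xDB1CADF5

Stored little-endian, the bytes at ascending addresses are DB 1C AD F5.
Read back as big-endian, the last byte is least significant, giving 0xDB1CADF5.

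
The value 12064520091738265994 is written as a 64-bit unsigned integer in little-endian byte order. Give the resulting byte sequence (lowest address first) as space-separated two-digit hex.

12064520091738265994 in hexadecimal, padded to 64 bits, is 0xA76DC91A559F598A.
Split into bytes (most-significant first): A7 6D C9 1A 55 9F 59 8A.
Little-endian: lowest address holds the least-significant byte.
So at ascending addresses the bytes are 8A 59 9F 55 1A C9 6D A7.

8A 59 9F 55 1A C9 6D A7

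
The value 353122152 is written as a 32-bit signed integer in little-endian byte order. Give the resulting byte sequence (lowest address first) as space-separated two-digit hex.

353122152 in hexadecimal, padded to 32 bits, is 0x150C3768.
Split into bytes (most-significant first): 15 0C 37 68.
Little-endian: lowest address holds the least-significant byte.
So at ascending addresses the bytes are 68 37 0C 15.

68 37 0C 15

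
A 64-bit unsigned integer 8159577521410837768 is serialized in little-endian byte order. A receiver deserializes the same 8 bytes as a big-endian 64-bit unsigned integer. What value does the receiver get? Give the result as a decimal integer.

616417281993620593

8159577521410837768 in 64-bit hexadecimal is 0x713CA48640F48D08.
Stored little-endian, the bytes at ascending addresses are 08 8D F4 40 86 A4 3C 71.
Read back as big-endian, the last byte is least significant, giving 0x088DF44086A43C71.
0x088DF44086A43C71 = 616417281993620593.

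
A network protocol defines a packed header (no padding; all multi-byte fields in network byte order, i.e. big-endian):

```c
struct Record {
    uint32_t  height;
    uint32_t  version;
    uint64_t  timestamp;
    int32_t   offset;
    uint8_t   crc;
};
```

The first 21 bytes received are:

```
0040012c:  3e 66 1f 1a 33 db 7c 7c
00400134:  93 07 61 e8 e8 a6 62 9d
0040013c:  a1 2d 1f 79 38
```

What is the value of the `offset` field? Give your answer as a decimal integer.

-1590878343

`offset` follows `height` (4 B), `version` (4 B), `timestamp` (8 B), so it starts at offset 4 + 4 + 8 = 16 and occupies 4 bytes.
Bytes at offsets 16..19: A1 2D 1F 79.
Big-endian: lowest address holds the most-significant byte.
The bytes are already most-significant first: 0xA12D1F79.
Top bit is set, so as a signed 32-bit value this is 0xA12D1F79 − 2^32 = -1590878343.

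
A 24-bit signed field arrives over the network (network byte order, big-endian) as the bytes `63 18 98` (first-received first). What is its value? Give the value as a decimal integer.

In big-endian order the high byte comes first in memory.
The bytes are already most-significant first: 0x631898.
0x631898 = 6494360.

6494360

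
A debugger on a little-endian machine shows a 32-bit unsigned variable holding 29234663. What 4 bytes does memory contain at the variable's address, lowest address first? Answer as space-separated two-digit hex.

E7 15 BE 01

29234663 in hexadecimal, padded to 32 bits, is 0x01BE15E7.
Split into bytes (most-significant first): 01 BE 15 E7.
Little-endian stores the least-significant byte at the lowest address.
So at ascending addresses the bytes are E7 15 BE 01.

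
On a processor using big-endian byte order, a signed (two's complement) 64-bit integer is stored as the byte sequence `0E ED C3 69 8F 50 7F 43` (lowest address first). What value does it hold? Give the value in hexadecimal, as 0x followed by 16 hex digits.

0x0EEDC3698F507F43

Big-endian stores the most-significant byte at the lowest address.
The bytes are already most-significant first: 0x0EEDC3698F507F43.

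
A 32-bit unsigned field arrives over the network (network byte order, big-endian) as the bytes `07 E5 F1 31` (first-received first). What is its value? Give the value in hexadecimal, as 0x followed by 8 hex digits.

Big-endian stores the most-significant byte at the lowest address.
The bytes are already most-significant first: 0x07E5F131.

0x07E5F131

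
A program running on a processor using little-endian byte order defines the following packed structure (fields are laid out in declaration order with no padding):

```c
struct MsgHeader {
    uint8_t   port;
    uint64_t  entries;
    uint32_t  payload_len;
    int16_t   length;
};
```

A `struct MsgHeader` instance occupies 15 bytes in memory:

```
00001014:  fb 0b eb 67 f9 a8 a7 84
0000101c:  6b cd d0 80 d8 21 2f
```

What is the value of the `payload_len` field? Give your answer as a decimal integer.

3632320717

`payload_len` follows `port` (1 B), `entries` (8 B), so it starts at offset 1 + 8 = 9 and occupies 4 bytes.
Bytes at offsets 9..12: CD D0 80 D8.
Little-endian: lowest address holds the least-significant byte.
Reassemble most-significant byte first: D8 80 D0 CD → 0xD880D0CD.
0xD880D0CD = 3632320717.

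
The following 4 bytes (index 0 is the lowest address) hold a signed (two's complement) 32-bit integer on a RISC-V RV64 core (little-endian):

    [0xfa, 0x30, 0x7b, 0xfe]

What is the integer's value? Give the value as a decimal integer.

-25480966

Little-endian: lowest address holds the least-significant byte.
Reassemble most-significant byte first: FE 7B 30 FA → 0xFE7B30FA.
Top bit is set, so as a signed 32-bit value this is 0xFE7B30FA − 2^32 = -25480966.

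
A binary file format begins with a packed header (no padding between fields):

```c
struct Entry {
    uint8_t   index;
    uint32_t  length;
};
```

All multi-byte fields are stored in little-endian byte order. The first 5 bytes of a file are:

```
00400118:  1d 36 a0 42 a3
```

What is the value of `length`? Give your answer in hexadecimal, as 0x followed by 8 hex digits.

`length` follows `index` (1 byte), so it starts at byte offset 1 and occupies 4 bytes.
Bytes at offsets 1..4: 36 A0 42 A3.
Little-endian: lowest address holds the least-significant byte.
Reassemble most-significant byte first: A3 42 A0 36 → 0xA342A036.

0xA342A036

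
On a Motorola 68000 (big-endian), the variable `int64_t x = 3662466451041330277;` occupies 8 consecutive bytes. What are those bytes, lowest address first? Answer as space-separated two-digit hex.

32 D3 B1 D5 28 1A A4 65

3662466451041330277 in hexadecimal, padded to 64 bits, is 0x32D3B1D5281AA465.
Split into bytes (most-significant first): 32 D3 B1 D5 28 1A A4 65.
In big-endian order the high byte comes first in memory.
So the memory order matches the most-significant-first order: 32 D3 B1 D5 28 1A A4 65.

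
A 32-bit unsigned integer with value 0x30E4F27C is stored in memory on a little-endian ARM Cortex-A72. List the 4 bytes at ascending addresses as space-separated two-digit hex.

Split into bytes (most-significant first): 30 E4 F2 7C.
In little-endian order the low byte comes first in memory.
So at ascending addresses the bytes are 7C F2 E4 30.

7C F2 E4 30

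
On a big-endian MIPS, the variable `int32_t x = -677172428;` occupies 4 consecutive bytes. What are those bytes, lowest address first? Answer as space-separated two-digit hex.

D7 A3 2B 34

Two's complement of -677172428 in 32 bits: 677172428 = 0x285CD4CC; invert → 0xD7A32B33; add 1 → 0xD7A32B34.
Split into bytes (most-significant first): D7 A3 2B 34.
Big-endian: lowest address holds the most-significant byte.
So the memory order matches the most-significant-first order: D7 A3 2B 34.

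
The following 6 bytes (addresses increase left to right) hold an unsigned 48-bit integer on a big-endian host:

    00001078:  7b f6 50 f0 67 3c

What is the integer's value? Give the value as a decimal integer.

In big-endian order the high byte comes first in memory.
The bytes are already most-significant first: 0x7BF650F0673C.
0x7BF650F0673C = 136297850103612.

136297850103612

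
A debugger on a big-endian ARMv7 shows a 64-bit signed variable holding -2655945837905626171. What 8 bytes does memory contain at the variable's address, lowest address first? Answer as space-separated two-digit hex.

Two's complement of -2655945837905626171 in 64 bits: 2655945837905626171 = 0x24DBD0AAF30AC43B; invert → 0xDB242F550CF53BC4; add 1 → 0xDB242F550CF53BC5.
Split into bytes (most-significant first): DB 24 2F 55 0C F5 3B C5.
In big-endian order the high byte comes first in memory.
So the memory order matches the most-significant-first order: DB 24 2F 55 0C F5 3B C5.

DB 24 2F 55 0C F5 3B C5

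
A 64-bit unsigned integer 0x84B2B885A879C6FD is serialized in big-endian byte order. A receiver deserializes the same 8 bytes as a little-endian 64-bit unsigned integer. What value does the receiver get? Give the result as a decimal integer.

18286437101689418372

Stored big-endian, the bytes at ascending addresses are 84 B2 B8 85 A8 79 C6 FD.
Read back as little-endian, the first byte is least significant, giving 0xFDC679A885B8B284.
0xFDC679A885B8B284 = 18286437101689418372.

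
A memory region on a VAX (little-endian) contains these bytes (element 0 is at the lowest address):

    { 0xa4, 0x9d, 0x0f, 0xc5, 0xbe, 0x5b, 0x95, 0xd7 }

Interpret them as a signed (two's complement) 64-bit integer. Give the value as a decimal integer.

-2912320709117108828

Little-endian: lowest address holds the least-significant byte.
Reassemble most-significant byte first: D7 95 5B BE C5 0F 9D A4 → 0xD7955BBEC50F9DA4.
Top bit is set, so as a signed 64-bit value this is 0xD7955BBEC50F9DA4 − 2^64 = -2912320709117108828.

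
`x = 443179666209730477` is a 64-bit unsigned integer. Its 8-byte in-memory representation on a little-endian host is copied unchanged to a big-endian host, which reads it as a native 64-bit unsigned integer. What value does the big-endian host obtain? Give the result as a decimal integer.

443179666209730477 in 64-bit hexadecimal is 0x06267D8EF01B6FAD.
Stored little-endian, the bytes at ascending addresses are AD 6F 1B F0 8E 7D 26 06.
Read back as big-endian, the last byte is least significant, giving 0xAD6F1BF08E7D2606.
0xAD6F1BF08E7D2606 = 12497238210973083142.

12497238210973083142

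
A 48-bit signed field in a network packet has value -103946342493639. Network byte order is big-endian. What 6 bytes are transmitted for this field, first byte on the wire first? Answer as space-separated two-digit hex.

A1 76 1B 2E 12 39

Two's complement of -103946342493639 in 48 bits: 103946342493639 = 0x5E89E4D1EDC7; invert → 0xA1761B2E1238; add 1 → 0xA1761B2E1239.
Split into bytes (most-significant first): A1 76 1B 2E 12 39.
In big-endian order the high byte comes first in memory.
So the memory order matches the most-significant-first order: A1 76 1B 2E 12 39.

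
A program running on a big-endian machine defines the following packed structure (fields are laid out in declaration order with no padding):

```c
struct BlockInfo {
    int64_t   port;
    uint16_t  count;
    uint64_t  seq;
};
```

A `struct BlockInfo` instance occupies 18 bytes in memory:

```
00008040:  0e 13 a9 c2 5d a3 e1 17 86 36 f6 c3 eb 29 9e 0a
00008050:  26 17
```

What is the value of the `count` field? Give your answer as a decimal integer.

34358

`count` follows `port` (8 bytes), so it starts at byte offset 8 and occupies 2 bytes.
Bytes at offsets 8..9: 86 36.
Big-endian stores the most-significant byte at the lowest address.
The bytes are already most-significant first: 0x8636.
0x8636 = 34358.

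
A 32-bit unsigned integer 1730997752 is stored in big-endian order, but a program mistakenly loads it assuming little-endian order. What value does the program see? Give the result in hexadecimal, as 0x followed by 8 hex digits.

0xF8ED2C67

1730997752 in 32-bit hexadecimal is 0x672CEDF8.
Stored big-endian, the bytes at ascending addresses are 67 2C ED F8.
Read back as little-endian, the first byte is least significant, giving 0xF8ED2C67.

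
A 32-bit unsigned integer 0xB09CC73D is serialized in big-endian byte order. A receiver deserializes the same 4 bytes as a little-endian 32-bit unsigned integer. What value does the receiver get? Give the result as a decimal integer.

Stored big-endian, the bytes at ascending addresses are B0 9C C7 3D.
Read back as little-endian, the first byte is least significant, giving 0x3DC79CB0.
0x3DC79CB0 = 1036491952.

1036491952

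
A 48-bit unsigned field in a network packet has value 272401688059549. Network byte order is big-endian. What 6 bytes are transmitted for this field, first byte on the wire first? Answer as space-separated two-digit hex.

272401688059549 in hexadecimal, padded to 48 bits, is 0xF7BF75DA5E9D.
Split into bytes (most-significant first): F7 BF 75 DA 5E 9D.
Big-endian: lowest address holds the most-significant byte.
So the memory order matches the most-significant-first order: F7 BF 75 DA 5E 9D.

F7 BF 75 DA 5E 9D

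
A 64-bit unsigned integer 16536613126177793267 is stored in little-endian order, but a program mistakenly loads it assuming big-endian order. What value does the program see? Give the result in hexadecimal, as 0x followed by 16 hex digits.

0xF3A4E30506DA7DE5

16536613126177793267 in 64-bit hexadecimal is 0xE57DDA0605E3A4F3.
Stored little-endian, the bytes at ascending addresses are F3 A4 E3 05 06 DA 7D E5.
Read back as big-endian, the last byte is least significant, giving 0xF3A4E30506DA7DE5.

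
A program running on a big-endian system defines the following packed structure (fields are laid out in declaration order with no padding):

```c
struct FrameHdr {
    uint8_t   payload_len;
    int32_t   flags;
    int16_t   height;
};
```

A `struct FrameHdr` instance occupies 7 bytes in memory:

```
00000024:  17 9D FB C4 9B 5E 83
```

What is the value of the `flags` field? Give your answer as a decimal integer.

-1644444517

`flags` follows `payload_len` (1 byte), so it starts at byte offset 1 and occupies 4 bytes.
Bytes at offsets 1..4: 9D FB C4 9B.
Big-endian stores the most-significant byte at the lowest address.
The bytes are already most-significant first: 0x9DFBC49B.
Top bit is set, so as a signed 32-bit value this is 0x9DFBC49B − 2^32 = -1644444517.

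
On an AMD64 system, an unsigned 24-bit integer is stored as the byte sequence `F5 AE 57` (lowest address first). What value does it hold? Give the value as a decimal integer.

5746421

Little-endian stores the least-significant byte at the lowest address.
Reassemble most-significant byte first: 57 AE F5 → 0x57AEF5.
0x57AEF5 = 5746421.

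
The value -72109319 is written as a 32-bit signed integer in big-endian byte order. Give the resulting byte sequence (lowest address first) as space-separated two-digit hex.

Two's complement of -72109319 in 32 bits: 72109319 = 0x044C4D07; invert → 0xFBB3B2F8; add 1 → 0xFBB3B2F9.
Split into bytes (most-significant first): FB B3 B2 F9.
Big-endian stores the most-significant byte at the lowest address.
So the memory order matches the most-significant-first order: FB B3 B2 F9.

FB B3 B2 F9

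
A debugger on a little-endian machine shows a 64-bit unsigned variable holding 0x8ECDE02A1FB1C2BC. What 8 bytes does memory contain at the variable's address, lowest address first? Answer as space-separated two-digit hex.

BC C2 B1 1F 2A E0 CD 8E

Split into bytes (most-significant first): 8E CD E0 2A 1F B1 C2 BC.
Little-endian: lowest address holds the least-significant byte.
So at ascending addresses the bytes are BC C2 B1 1F 2A E0 CD 8E.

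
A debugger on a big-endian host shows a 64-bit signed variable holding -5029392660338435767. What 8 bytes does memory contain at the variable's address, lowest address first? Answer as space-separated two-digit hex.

BA 34 02 05 B4 92 19 49

Two's complement of -5029392660338435767 in 64 bits: 5029392660338435767 = 0x45CBFDFA4B6DE6B7; invert → 0xBA340205B4921948; add 1 → 0xBA340205B4921949.
Split into bytes (most-significant first): BA 34 02 05 B4 92 19 49.
Big-endian: lowest address holds the most-significant byte.
So the memory order matches the most-significant-first order: BA 34 02 05 B4 92 19 49.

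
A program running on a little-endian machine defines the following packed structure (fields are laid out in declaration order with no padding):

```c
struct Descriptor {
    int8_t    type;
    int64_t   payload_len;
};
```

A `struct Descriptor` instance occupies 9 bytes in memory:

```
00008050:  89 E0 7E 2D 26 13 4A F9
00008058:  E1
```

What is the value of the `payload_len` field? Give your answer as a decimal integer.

`payload_len` follows `type` (1 byte), so it starts at byte offset 1 and occupies 8 bytes.
Bytes at offsets 1..8: E0 7E 2D 26 13 4A F9 E1.
Little-endian stores the least-significant byte at the lowest address.
Reassemble most-significant byte first: E1 F9 4A 13 26 2D 7E E0 → 0xE1F94A13262D7EE0.
Top bit is set, so as a signed 64-bit value this is 0xE1F94A13262D7EE0 − 2^64 = -2163616699869462816.

-2163616699869462816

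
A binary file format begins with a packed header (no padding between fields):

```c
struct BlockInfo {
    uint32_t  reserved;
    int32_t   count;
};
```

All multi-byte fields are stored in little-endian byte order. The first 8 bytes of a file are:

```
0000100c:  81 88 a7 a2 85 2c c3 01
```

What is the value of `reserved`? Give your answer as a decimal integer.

`reserved` is the first field, at byte offset 0, occupying 4 bytes.
Bytes at offsets 0..3: 81 88 A7 A2.
Little-endian: lowest address holds the least-significant byte.
Reassemble most-significant byte first: A2 A7 88 81 → 0xA2A78881.
0xA2A78881 = 2728888449.

2728888449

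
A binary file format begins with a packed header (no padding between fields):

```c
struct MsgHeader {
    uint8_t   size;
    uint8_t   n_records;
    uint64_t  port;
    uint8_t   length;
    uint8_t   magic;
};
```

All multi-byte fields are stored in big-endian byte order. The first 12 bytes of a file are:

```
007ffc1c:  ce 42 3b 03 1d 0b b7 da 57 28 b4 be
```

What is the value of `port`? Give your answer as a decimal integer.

`port` follows `size` (1 B), `n_records` (1 B), so it starts at offset 1 + 1 = 2 and occupies 8 bytes.
Bytes at offsets 2..9: 3B 03 1D 0B B7 DA 57 28.
In big-endian order the high byte comes first in memory.
The bytes are already most-significant first: 0x3B031D0BB7DA5728.
0x3B031D0BB7DA5728 = 4252274409334265640.

4252274409334265640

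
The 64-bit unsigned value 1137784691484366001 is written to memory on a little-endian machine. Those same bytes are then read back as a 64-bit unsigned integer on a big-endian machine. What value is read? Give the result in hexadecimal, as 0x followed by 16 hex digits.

1137784691484366001 in 64-bit hexadecimal is 0x0FCA39260ECD94B1.
Stored little-endian, the bytes at ascending addresses are B1 94 CD 0E 26 39 CA 0F.
Read back as big-endian, the last byte is least significant, giving 0xB194CD0E2639CA0F.

0xB194CD0E2639CA0F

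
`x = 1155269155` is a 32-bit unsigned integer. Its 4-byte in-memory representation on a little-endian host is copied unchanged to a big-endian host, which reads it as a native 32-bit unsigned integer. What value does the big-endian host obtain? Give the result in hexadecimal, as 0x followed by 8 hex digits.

1155269155 in 32-bit hexadecimal is 0x44DC0223.
Stored little-endian, the bytes at ascending addresses are 23 02 DC 44.
Read back as big-endian, the last byte is least significant, giving 0x2302DC44.

0x2302DC44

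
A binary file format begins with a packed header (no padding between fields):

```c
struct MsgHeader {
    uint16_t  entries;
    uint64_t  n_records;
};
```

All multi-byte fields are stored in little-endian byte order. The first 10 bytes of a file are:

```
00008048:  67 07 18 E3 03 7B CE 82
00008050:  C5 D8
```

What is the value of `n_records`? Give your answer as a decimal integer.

15620034705943159576

`n_records` follows `entries` (2 bytes), so it starts at byte offset 2 and occupies 8 bytes.
Bytes at offsets 2..9: 18 E3 03 7B CE 82 C5 D8.
Little-endian: lowest address holds the least-significant byte.
Reassemble most-significant byte first: D8 C5 82 CE 7B 03 E3 18 → 0xD8C582CE7B03E318.
0xD8C582CE7B03E318 = 15620034705943159576.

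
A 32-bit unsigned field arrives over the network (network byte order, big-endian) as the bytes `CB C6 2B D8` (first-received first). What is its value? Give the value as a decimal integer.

Big-endian stores the most-significant byte at the lowest address.
The bytes are already most-significant first: 0xCBC62BD8.
0xCBC62BD8 = 3418762200.

3418762200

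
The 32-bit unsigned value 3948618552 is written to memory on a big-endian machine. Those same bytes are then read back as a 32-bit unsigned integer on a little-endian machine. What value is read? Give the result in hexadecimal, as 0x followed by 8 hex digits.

0x38235BEB

3948618552 in 32-bit hexadecimal is 0xEB5B2338.
Stored big-endian, the bytes at ascending addresses are EB 5B 23 38.
Read back as little-endian, the first byte is least significant, giving 0x38235BEB.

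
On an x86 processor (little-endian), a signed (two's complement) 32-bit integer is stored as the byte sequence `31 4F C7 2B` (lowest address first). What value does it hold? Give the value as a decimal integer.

Little-endian stores the least-significant byte at the lowest address.
Reassemble most-significant byte first: 2B C7 4F 31 → 0x2BC74F31.
0x2BC74F31 = 734482225.

734482225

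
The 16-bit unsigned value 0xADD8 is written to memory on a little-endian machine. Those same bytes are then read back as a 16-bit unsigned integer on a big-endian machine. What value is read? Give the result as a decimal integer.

Stored little-endian, the bytes at ascending addresses are D8 AD.
Read back as big-endian, the last byte is least significant, giving 0xD8AD.
0xD8AD = 55469.

55469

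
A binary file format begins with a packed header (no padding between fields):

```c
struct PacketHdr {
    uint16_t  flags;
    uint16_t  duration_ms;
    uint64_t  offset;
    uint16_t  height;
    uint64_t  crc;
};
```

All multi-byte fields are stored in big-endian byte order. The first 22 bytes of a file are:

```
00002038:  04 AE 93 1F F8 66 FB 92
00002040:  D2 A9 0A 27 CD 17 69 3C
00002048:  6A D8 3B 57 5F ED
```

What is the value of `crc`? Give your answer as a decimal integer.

7583053349526134765

`crc` follows `flags` (2 B), `duration_ms` (2 B), `offset` (8 B), `height` (2 B), so it starts at offset 2 + 2 + 8 + 2 = 14 and occupies 8 bytes.
Bytes at offsets 14..21: 69 3C 6A D8 3B 57 5F ED.
Big-endian stores the most-significant byte at the lowest address.
The bytes are already most-significant first: 0x693C6AD83B575FED.
0x693C6AD83B575FED = 7583053349526134765.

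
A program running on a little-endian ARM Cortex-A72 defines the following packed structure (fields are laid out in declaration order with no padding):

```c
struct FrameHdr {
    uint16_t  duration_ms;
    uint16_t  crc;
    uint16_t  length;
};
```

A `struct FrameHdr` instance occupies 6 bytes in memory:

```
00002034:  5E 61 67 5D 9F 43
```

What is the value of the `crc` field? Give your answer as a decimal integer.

23911

`crc` follows `duration_ms` (2 bytes), so it starts at byte offset 2 and occupies 2 bytes.
Bytes at offsets 2..3: 67 5D.
Little-endian stores the least-significant byte at the lowest address.
Reassemble most-significant byte first: 5D 67 → 0x5D67.
0x5D67 = 23911.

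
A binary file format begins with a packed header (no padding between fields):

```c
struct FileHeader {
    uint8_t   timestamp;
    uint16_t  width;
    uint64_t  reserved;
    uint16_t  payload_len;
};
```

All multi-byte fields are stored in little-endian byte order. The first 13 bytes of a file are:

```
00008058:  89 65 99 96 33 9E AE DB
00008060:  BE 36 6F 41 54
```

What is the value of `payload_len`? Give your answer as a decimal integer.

`payload_len` follows `timestamp` (1 B), `width` (2 B), `reserved` (8 B), so it starts at offset 1 + 2 + 8 = 11 and occupies 2 bytes.
Bytes at offsets 11..12: 41 54.
In little-endian order the low byte comes first in memory.
Reassemble most-significant byte first: 54 41 → 0x5441.
0x5441 = 21569.

21569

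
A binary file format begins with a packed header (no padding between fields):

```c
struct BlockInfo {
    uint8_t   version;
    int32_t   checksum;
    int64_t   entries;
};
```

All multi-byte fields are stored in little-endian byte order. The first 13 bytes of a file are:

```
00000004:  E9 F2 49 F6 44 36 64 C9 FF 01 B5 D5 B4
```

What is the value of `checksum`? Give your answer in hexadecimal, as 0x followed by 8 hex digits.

0x44F649F2

`checksum` follows `version` (1 byte), so it starts at byte offset 1 and occupies 4 bytes.
Bytes at offsets 1..4: F2 49 F6 44.
Little-endian stores the least-significant byte at the lowest address.
Reassemble most-significant byte first: 44 F6 49 F2 → 0x44F649F2.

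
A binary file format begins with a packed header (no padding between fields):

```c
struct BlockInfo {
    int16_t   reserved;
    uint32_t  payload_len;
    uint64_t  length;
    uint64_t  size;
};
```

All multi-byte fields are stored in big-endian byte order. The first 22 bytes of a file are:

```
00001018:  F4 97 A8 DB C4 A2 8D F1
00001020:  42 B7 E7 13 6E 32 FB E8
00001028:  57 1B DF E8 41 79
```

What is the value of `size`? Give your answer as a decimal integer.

18151854075349057913

`size` follows `reserved` (2 B), `payload_len` (4 B), `length` (8 B), so it starts at offset 2 + 4 + 8 = 14 and occupies 8 bytes.
Bytes at offsets 14..21: FB E8 57 1B DF E8 41 79.
Big-endian stores the most-significant byte at the lowest address.
The bytes are already most-significant first: 0xFBE8571BDFE84179.
0xFBE8571BDFE84179 = 18151854075349057913.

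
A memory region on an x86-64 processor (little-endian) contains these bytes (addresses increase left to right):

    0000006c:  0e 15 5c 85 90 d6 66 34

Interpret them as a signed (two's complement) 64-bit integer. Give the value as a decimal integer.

Little-endian stores the least-significant byte at the lowest address.
Reassemble most-significant byte first: 34 66 D6 90 85 5C 15 0E → 0x3466D690855C150E.
0x3466D690855C150E = 3775941253797778702.

3775941253797778702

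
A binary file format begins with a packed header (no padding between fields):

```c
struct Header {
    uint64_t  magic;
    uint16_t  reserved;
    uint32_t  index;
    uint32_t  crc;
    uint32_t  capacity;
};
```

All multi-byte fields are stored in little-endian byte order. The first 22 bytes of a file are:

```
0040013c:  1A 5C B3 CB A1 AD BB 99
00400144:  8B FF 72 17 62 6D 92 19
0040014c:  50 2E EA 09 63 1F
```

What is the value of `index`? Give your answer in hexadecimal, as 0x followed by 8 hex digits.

0x6D621772

`index` follows `magic` (8 B), `reserved` (2 B), so it starts at offset 8 + 2 = 10 and occupies 4 bytes.
Bytes at offsets 10..13: 72 17 62 6D.
Little-endian: lowest address holds the least-significant byte.
Reassemble most-significant byte first: 6D 62 17 72 → 0x6D621772.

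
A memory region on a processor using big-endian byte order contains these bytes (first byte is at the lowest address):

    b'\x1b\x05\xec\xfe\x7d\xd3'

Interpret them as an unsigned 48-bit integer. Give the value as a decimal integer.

29712264887763

In big-endian order the high byte comes first in memory.
The bytes are already most-significant first: 0x1B05ECFE7DD3.
0x1B05ECFE7DD3 = 29712264887763.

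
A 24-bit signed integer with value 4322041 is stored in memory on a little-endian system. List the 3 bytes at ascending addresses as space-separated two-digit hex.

4322041 in hexadecimal, padded to 24 bits, is 0x41F2F9.
Split into bytes (most-significant first): 41 F2 F9.
In little-endian order the low byte comes first in memory.
So at ascending addresses the bytes are F9 F2 41.

F9 F2 41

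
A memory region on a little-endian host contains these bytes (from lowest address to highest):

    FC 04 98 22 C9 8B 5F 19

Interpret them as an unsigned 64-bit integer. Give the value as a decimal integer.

Little-endian: lowest address holds the least-significant byte.
Reassemble most-significant byte first: 19 5F 8B C9 22 98 04 FC → 0x195F8BC9229804FC.
0x195F8BC9229804FC = 1828333669720786172.

1828333669720786172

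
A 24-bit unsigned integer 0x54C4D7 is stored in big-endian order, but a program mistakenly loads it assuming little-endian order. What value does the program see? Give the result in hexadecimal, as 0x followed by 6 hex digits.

0xD7C454

Stored big-endian, the bytes at ascending addresses are 54 C4 D7.
Read back as little-endian, the first byte is least significant, giving 0xD7C454.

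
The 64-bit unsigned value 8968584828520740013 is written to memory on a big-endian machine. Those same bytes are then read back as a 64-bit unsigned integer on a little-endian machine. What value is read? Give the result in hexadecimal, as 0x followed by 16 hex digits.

0xADB4EF4962D0767C

8968584828520740013 in 64-bit hexadecimal is 0x7C76D06249EFB4AD.
Stored big-endian, the bytes at ascending addresses are 7C 76 D0 62 49 EF B4 AD.
Read back as little-endian, the first byte is least significant, giving 0xADB4EF4962D0767C.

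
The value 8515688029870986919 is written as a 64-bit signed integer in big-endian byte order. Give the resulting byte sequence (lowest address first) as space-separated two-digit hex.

8515688029870986919 in hexadecimal, padded to 64 bits, is 0x762DCD25268196A7.
Split into bytes (most-significant first): 76 2D CD 25 26 81 96 A7.
In big-endian order the high byte comes first in memory.
So the memory order matches the most-significant-first order: 76 2D CD 25 26 81 96 A7.

76 2D CD 25 26 81 96 A7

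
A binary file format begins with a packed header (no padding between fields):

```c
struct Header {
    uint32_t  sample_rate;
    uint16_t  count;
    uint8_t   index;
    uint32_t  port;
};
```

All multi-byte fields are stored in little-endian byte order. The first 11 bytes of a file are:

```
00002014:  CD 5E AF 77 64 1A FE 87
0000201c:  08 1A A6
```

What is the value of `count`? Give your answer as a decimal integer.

`count` follows `sample_rate` (4 bytes), so it starts at byte offset 4 and occupies 2 bytes.
Bytes at offsets 4..5: 64 1A.
Little-endian: lowest address holds the least-significant byte.
Reassemble most-significant byte first: 1A 64 → 0x1A64.
0x1A64 = 6756.

6756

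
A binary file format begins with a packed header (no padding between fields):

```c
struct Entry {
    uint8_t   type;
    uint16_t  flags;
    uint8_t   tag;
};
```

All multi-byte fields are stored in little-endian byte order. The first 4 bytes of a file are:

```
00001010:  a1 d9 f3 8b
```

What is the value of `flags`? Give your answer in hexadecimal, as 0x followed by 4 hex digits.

0xF3D9

`flags` follows `type` (1 byte), so it starts at byte offset 1 and occupies 2 bytes.
Bytes at offsets 1..2: D9 F3.
In little-endian order the low byte comes first in memory.
Reassemble most-significant byte first: F3 D9 → 0xF3D9.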